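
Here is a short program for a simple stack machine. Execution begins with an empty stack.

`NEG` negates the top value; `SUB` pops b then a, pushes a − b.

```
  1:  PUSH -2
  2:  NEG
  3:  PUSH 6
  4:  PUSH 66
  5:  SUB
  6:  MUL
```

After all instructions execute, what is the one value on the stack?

PUSH -2 : -2
NEG     : 2
PUSH 6  : 2 6
PUSH 66 : 2 6 66
SUB     : 2 -60
MUL     : -120

-120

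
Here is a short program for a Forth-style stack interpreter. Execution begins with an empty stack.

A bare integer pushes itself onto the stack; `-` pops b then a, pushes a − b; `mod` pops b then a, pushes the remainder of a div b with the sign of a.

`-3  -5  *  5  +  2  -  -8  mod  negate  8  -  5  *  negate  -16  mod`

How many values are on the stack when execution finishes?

1

-3     -> [-3]
-5     -> [-3, -5]
*      -> [15]
5      -> [15, 5]
+      -> [20]
2      -> [20, 2]
-      -> [18]
-8     -> [18, -8]
mod    -> [2]
negate -> [-2]
8      -> [-2, 8]
-      -> [-10]
5      -> [-10, 5]
*      -> [-50]
negate -> [50]
-16    -> [50, -16]
mod    -> [2]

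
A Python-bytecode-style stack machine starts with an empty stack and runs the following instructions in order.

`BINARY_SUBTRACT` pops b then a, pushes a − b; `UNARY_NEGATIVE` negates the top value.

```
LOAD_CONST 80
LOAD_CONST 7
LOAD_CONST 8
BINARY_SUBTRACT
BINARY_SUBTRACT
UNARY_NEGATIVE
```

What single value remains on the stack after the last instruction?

LOAD_CONST 80   : 80
LOAD_CONST 7    : 80 7
LOAD_CONST 8    : 80 7 8
BINARY_SUBTRACT : 80 -1
BINARY_SUBTRACT : 81
UNARY_NEGATIVE  : -81

-81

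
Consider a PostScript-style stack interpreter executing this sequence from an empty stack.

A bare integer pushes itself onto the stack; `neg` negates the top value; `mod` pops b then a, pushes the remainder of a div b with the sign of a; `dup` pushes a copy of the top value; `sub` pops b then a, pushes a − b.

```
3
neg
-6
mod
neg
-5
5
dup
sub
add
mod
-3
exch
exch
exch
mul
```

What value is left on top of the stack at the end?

-9

3    → 3
neg  → -3
-6   → -3 -6
mod  → -3
neg  → 3
-5   → 3 -5
5    → 3 -5 5
dup  → 3 -5 5 5
sub  → 3 -5 0
add  → 3 -5
mod  → 3
-3   → 3 -3
exch → -3 3
exch → 3 -3
exch → -3 3
mul  → -9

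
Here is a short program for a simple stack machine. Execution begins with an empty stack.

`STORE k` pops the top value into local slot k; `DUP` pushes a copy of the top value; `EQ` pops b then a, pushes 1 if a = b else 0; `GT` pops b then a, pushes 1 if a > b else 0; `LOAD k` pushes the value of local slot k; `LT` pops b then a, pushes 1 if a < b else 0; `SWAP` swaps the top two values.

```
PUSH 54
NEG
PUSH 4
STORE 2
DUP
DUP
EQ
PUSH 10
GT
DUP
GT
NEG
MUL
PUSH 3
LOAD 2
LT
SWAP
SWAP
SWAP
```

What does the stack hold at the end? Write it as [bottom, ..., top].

[1, 0]

PUSH 54 -> [54]
NEG     -> [-54]
PUSH 4  -> [-54, 4]
STORE 2 -> [-54]
DUP     -> [-54, -54]
DUP     -> [-54, -54, -54]
EQ      -> [-54, 1]
PUSH 10 -> [-54, 1, 10]
GT      -> [-54, 0]
DUP     -> [-54, 0, 0]
GT      -> [-54, 0]
NEG     -> [-54, 0]
MUL     -> [0]
PUSH 3  -> [0, 3]
LOAD 2  -> [0, 3, 4]
LT      -> [0, 1]
SWAP    -> [1, 0]
SWAP    -> [0, 1]
SWAP    -> [1, 0]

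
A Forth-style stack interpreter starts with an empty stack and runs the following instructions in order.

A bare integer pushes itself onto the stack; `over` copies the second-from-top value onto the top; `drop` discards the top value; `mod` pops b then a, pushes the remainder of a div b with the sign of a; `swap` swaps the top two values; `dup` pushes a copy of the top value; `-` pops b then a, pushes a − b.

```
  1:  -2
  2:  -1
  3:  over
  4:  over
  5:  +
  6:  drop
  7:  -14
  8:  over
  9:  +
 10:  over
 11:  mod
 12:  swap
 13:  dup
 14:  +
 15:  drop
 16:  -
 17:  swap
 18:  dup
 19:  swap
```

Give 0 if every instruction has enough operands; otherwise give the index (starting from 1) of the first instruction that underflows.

17

-2    [-2]
-1    [-2, -1]
over  [-2, -1, -2]
over  [-2, -1, -2, -1]
+     [-2, -1, -3]
drop  [-2, -1]
-14   [-2, -1, -14]
over  [-2, -1, -14, -1]
+     [-2, -1, -15]
over  [-2, -1, -15, -1]
mod   [-2, -1, 0]
swap  [-2, 0, -1]
dup   [-2, 0, -1, -1]
+     [-2, 0, -2]
drop  [-2, 0]
-     [-2]
swap  — needs 2 operands, stack has 1 → underflow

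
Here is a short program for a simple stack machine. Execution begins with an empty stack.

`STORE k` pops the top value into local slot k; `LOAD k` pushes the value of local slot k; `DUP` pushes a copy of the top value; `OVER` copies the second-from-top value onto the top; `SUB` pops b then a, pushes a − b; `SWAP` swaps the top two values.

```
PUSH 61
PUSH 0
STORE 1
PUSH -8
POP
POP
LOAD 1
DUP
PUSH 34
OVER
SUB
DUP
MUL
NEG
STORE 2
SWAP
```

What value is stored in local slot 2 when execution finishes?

PUSH 61  61
PUSH 0   61 0
STORE 1  61
PUSH -8  61 -8
POP      61
POP      (empty)
LOAD 1   0
DUP      0 0
PUSH 34  0 0 34
OVER     0 0 34 0
SUB      0 0 34
DUP      0 0 34 34
MUL      0 0 1156
NEG      0 0 -1156
STORE 2  0 0
SWAP     0 0

-1156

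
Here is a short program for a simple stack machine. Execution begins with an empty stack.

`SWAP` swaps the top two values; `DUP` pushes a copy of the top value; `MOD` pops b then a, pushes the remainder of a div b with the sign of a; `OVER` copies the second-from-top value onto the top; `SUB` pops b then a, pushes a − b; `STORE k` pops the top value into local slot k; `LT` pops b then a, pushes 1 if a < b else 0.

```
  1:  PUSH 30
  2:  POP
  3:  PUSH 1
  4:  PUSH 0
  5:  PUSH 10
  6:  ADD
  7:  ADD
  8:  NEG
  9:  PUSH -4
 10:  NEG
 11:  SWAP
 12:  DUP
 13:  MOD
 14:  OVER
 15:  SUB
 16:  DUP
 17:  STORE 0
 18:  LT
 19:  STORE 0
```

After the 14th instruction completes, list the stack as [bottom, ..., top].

[4, 0, 4]

PUSH 30 -> 30
POP     -> (empty)
PUSH 1  -> 1
PUSH 0  -> 1 0
PUSH 10 -> 1 0 10
ADD     -> 1 10
ADD     -> 11
NEG     -> -11
PUSH -4 -> -11 -4
NEG     -> -11 4
SWAP    -> 4 -11
DUP     -> 4 -11 -11
MOD     -> 4 0
OVER    -> 4 0 4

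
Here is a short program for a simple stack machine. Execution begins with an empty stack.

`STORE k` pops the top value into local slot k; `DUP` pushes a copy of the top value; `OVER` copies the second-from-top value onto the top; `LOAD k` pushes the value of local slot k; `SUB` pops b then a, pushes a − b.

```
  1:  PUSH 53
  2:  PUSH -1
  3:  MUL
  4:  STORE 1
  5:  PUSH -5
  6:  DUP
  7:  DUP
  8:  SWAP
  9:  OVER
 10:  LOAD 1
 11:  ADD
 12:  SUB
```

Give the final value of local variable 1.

PUSH 53 -> [53]
PUSH -1 -> [53, -1]
MUL     -> [-53]
STORE 1 -> []
PUSH -5 -> [-5]
DUP     -> [-5, -5]
DUP     -> [-5, -5, -5]
SWAP    -> [-5, -5, -5]
OVER    -> [-5, -5, -5, -5]
LOAD 1  -> [-5, -5, -5, -5, -53]
ADD     -> [-5, -5, -5, -58]
SUB     -> [-5, -5, 53]

-53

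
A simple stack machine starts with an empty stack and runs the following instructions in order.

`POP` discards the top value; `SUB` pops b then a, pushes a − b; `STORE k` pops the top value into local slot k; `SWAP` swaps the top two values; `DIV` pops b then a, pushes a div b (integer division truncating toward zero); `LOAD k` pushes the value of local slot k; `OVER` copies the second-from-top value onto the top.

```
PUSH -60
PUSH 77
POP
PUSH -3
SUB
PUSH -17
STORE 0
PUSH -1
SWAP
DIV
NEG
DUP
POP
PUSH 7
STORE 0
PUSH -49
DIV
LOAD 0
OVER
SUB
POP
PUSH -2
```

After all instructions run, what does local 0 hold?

7

PUSH -60  -60
PUSH 77   -60 77
POP       -60
PUSH -3   -60 -3
SUB       -57
PUSH -17  -57 -17
STORE 0   -57
PUSH -1   -57 -1
SWAP      -1 -57
DIV       0
NEG       0
DUP       0 0
POP       0
PUSH 7    0 7
STORE 0   0
PUSH -49  0 -49
DIV       0
LOAD 0    0 7
OVER      0 7 0
SUB       0 7
POP       0
PUSH -2   0 -2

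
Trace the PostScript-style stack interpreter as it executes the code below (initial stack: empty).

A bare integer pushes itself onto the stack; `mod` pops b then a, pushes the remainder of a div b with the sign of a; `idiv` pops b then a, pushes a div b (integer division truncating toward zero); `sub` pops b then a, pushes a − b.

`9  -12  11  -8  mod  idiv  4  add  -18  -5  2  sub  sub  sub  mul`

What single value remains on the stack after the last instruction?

99

9    : 9
-12  : 9 -12
11   : 9 -12 11
-8   : 9 -12 11 -8
mod  : 9 -12 3
idiv : 9 -4
4    : 9 -4 4
add  : 9 0
-18  : 9 0 -18
-5   : 9 0 -18 -5
2    : 9 0 -18 -5 2
sub  : 9 0 -18 -7
sub  : 9 0 -11
sub  : 9 11
mul  : 99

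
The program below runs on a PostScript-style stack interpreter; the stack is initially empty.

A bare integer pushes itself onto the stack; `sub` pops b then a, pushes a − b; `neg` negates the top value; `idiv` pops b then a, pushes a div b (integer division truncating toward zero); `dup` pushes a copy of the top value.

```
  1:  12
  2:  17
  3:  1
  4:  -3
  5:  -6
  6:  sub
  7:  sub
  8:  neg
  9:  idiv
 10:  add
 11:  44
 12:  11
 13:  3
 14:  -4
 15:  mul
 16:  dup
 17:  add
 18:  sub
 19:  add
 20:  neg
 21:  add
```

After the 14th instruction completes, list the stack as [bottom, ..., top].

[20, 44, 11, 3, -4]

12   → [12]
17   → [12, 17]
1    → [12, 17, 1]
-3   → [12, 17, 1, -3]
-6   → [12, 17, 1, -3, -6]
sub  → [12, 17, 1, 3]
sub  → [12, 17, -2]
neg  → [12, 17, 2]
idiv → [12, 8]
add  → [20]
44   → [20, 44]
11   → [20, 44, 11]
3    → [20, 44, 11, 3]
-4   → [20, 44, 11, 3, -4]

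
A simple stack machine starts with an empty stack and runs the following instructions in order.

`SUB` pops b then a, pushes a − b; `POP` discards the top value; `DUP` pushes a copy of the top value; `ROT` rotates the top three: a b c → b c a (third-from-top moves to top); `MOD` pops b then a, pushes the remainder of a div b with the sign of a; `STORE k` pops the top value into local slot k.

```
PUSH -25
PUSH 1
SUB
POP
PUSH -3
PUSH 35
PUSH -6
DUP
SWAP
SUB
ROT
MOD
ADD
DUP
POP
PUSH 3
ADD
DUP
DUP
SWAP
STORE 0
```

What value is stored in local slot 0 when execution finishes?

38

PUSH -25  [-25]
PUSH 1    [-25, 1]
SUB       [-26]
POP       []
PUSH -3   [-3]
PUSH 35   [-3, 35]
PUSH -6   [-3, 35, -6]
DUP       [-3, 35, -6, -6]
SWAP      [-3, 35, -6, -6]
SUB       [-3, 35, 0]
ROT       [35, 0, -3]
MOD       [35, 0]
ADD       [35]
DUP       [35, 35]
POP       [35]
PUSH 3    [35, 3]
ADD       [38]
DUP       [38, 38]
DUP       [38, 38, 38]
SWAP      [38, 38, 38]
STORE 0   [38, 38]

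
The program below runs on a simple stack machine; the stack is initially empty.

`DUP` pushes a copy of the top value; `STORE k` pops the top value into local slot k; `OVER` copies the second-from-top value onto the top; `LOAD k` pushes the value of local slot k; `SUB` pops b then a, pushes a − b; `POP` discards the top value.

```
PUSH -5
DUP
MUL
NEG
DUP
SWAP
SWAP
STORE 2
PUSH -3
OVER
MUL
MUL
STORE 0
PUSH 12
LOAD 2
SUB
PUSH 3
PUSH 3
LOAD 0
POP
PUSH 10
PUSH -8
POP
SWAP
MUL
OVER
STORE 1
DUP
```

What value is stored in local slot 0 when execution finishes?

-1875

PUSH -5 -> [-5]
DUP     -> [-5, -5]
MUL     -> [25]
NEG     -> [-25]
DUP     -> [-25, -25]
SWAP    -> [-25, -25]
SWAP    -> [-25, -25]
STORE 2 -> [-25]
PUSH -3 -> [-25, -3]
OVER    -> [-25, -3, -25]
MUL     -> [-25, 75]
MUL     -> [-1875]
STORE 0 -> []
PUSH 12 -> [12]
LOAD 2  -> [12, -25]
SUB     -> [37]
PUSH 3  -> [37, 3]
PUSH 3  -> [37, 3, 3]
LOAD 0  -> [37, 3, 3, -1875]
POP     -> [37, 3, 3]
PUSH 10 -> [37, 3, 3, 10]
PUSH -8 -> [37, 3, 3, 10, -8]
POP     -> [37, 3, 3, 10]
SWAP    -> [37, 3, 10, 3]
MUL     -> [37, 3, 30]
OVER    -> [37, 3, 30, 3]
STORE 1 -> [37, 3, 30]
DUP     -> [37, 3, 30, 30]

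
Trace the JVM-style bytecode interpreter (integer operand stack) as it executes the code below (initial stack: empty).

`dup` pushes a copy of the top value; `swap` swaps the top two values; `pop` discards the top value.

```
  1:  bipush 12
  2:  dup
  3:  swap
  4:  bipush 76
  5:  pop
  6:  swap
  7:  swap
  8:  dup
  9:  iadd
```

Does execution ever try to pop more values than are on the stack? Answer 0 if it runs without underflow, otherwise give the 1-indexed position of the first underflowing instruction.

0

bipush 12  [12]
dup        [12, 12]
swap       [12, 12]
bipush 76  [12, 12, 76]
pop        [12, 12]
swap       [12, 12]
swap       [12, 12]
dup        [12, 12, 12]
iadd       [12, 24]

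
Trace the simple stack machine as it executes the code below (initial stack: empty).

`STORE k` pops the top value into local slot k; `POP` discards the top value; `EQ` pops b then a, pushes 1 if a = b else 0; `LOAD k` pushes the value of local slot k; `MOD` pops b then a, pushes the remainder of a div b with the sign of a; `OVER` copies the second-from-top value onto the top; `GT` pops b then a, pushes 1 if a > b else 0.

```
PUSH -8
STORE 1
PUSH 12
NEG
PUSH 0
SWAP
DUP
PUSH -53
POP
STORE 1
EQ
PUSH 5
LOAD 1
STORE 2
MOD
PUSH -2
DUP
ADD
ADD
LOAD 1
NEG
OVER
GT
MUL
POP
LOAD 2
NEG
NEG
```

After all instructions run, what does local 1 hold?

PUSH -8  : -8
STORE 1  : (empty)
PUSH 12  : 12
NEG      : -12
PUSH 0   : -12 0
SWAP     : 0 -12
DUP      : 0 -12 -12
PUSH -53 : 0 -12 -12 -53
POP      : 0 -12 -12
STORE 1  : 0 -12
EQ       : 0
PUSH 5   : 0 5
LOAD 1   : 0 5 -12
STORE 2  : 0 5
MOD      : 0
PUSH -2  : 0 -2
DUP      : 0 -2 -2
ADD      : 0 -4
ADD      : -4
LOAD 1   : -4 -12
NEG      : -4 12
OVER     : -4 12 -4
GT       : -4 1
MUL      : -4
POP      : (empty)
LOAD 2   : -12
NEG      : 12
NEG      : -12

-12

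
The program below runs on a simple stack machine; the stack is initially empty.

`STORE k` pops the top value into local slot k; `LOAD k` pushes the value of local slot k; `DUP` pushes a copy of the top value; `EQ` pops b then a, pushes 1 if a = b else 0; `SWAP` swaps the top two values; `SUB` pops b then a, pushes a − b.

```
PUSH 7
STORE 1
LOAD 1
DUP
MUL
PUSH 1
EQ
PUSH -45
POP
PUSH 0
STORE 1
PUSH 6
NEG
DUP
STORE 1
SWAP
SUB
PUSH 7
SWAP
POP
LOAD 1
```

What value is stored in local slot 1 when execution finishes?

PUSH 7   : [7]
STORE 1  : []
LOAD 1   : [7]
DUP      : [7, 7]
MUL      : [49]
PUSH 1   : [49, 1]
EQ       : [0]
PUSH -45 : [0, -45]
POP      : [0]
PUSH 0   : [0, 0]
STORE 1  : [0]
PUSH 6   : [0, 6]
NEG      : [0, -6]
DUP      : [0, -6, -6]
STORE 1  : [0, -6]
SWAP     : [-6, 0]
SUB      : [-6]
PUSH 7   : [-6, 7]
SWAP     : [7, -6]
POP      : [7]
LOAD 1   : [7, -6]

-6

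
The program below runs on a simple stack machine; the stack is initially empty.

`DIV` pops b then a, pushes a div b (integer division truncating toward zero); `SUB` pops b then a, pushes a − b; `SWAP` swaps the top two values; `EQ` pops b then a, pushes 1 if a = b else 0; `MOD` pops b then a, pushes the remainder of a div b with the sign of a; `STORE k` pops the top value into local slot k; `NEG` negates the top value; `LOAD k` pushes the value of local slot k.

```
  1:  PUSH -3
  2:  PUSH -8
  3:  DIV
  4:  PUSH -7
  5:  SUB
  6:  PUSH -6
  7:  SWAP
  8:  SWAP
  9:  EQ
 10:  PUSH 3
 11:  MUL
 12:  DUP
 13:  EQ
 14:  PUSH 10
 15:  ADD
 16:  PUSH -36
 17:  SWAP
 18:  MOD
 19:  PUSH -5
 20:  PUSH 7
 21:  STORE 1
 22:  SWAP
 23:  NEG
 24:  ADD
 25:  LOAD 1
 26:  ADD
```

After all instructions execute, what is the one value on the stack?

PUSH -3  -> -3
PUSH -8  -> -3 -8
DIV      -> 0
PUSH -7  -> 0 -7
SUB      -> 7
PUSH -6  -> 7 -6
SWAP     -> -6 7
SWAP     -> 7 -6
EQ       -> 0
PUSH 3   -> 0 3
MUL      -> 0
DUP      -> 0 0
EQ       -> 1
PUSH 10  -> 1 10
ADD      -> 11
PUSH -36 -> 11 -36
SWAP     -> -36 11
MOD      -> -3
PUSH -5  -> -3 -5
PUSH 7   -> -3 -5 7
STORE 1  -> -3 -5
SWAP     -> -5 -3
NEG      -> -5 3
ADD      -> -2
LOAD 1   -> -2 7
ADD      -> 5

5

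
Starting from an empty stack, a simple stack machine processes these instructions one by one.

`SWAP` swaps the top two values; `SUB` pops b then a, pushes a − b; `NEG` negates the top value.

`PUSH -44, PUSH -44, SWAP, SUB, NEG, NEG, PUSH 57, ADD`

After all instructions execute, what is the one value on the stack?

PUSH -44 : -44
PUSH -44 : -44 -44
SWAP     : -44 -44
SUB      : 0
NEG      : 0
NEG      : 0
PUSH 57  : 0 57
ADD      : 57

57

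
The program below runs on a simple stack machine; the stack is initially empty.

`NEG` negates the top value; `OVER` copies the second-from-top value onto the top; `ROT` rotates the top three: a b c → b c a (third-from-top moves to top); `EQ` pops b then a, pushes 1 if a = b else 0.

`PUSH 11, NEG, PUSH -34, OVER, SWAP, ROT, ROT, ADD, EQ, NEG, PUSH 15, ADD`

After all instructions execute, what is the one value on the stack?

PUSH 11  → [11]
NEG      → [-11]
PUSH -34 → [-11, -34]
OVER     → [-11, -34, -11]
SWAP     → [-11, -11, -34]
ROT      → [-11, -34, -11]
ROT      → [-34, -11, -11]
ADD      → [-34, -22]
EQ       → [0]
NEG      → [0]
PUSH 15  → [0, 15]
ADD      → [15]

15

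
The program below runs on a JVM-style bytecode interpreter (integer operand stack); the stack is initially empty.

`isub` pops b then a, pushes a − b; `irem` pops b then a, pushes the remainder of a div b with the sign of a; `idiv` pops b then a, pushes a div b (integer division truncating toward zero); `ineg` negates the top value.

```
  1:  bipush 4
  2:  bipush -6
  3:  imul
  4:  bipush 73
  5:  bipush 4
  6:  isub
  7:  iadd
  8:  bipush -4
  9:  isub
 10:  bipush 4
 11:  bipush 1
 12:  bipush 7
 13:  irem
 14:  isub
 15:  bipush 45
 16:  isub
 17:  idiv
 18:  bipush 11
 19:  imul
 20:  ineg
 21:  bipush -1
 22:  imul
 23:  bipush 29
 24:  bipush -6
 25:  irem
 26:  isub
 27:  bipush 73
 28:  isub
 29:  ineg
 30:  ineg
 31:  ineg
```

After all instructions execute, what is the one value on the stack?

bipush 4   [4]
bipush -6  [4, -6]
imul       [-24]
bipush 73  [-24, 73]
bipush 4   [-24, 73, 4]
isub       [-24, 69]
iadd       [45]
bipush -4  [45, -4]
isub       [49]
bipush 4   [49, 4]
bipush 1   [49, 4, 1]
bipush 7   [49, 4, 1, 7]
irem       [49, 4, 1]
isub       [49, 3]
bipush 45  [49, 3, 45]
isub       [49, -42]
idiv       [-1]
bipush 11  [-1, 11]
imul       [-11]
ineg       [11]
bipush -1  [11, -1]
imul       [-11]
bipush 29  [-11, 29]
bipush -6  [-11, 29, -6]
irem       [-11, 5]
isub       [-16]
bipush 73  [-16, 73]
isub       [-89]
ineg       [89]
ineg       [-89]
ineg       [89]

89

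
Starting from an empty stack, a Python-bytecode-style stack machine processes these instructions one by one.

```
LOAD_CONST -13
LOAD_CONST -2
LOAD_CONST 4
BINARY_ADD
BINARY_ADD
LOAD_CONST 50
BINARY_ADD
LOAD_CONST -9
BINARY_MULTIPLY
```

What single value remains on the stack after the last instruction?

LOAD_CONST -13  : [-13]
LOAD_CONST -2   : [-13, -2]
LOAD_CONST 4    : [-13, -2, 4]
BINARY_ADD      : [-13, 2]
BINARY_ADD      : [-11]
LOAD_CONST 50   : [-11, 50]
BINARY_ADD      : [39]
LOAD_CONST -9   : [39, -9]
BINARY_MULTIPLY : [-351]

-351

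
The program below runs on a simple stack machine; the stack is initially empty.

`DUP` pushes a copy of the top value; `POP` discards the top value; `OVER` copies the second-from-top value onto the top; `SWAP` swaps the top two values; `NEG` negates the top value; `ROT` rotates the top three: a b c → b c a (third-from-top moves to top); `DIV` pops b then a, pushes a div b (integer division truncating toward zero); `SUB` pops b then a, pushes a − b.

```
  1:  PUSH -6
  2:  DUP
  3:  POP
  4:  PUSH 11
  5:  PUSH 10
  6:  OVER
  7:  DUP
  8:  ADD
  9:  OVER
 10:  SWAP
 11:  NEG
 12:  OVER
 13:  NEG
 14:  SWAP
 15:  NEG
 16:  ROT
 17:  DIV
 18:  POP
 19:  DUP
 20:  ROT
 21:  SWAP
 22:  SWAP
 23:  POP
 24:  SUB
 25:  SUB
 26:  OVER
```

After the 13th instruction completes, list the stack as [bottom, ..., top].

[-6, 11, 10, 10, -22, -10]

PUSH -6 : [-6]
DUP     : [-6, -6]
POP     : [-6]
PUSH 11 : [-6, 11]
PUSH 10 : [-6, 11, 10]
OVER    : [-6, 11, 10, 11]
DUP     : [-6, 11, 10, 11, 11]
ADD     : [-6, 11, 10, 22]
OVER    : [-6, 11, 10, 22, 10]
SWAP    : [-6, 11, 10, 10, 22]
NEG     : [-6, 11, 10, 10, -22]
OVER    : [-6, 11, 10, 10, -22, 10]
NEG     : [-6, 11, 10, 10, -22, -10]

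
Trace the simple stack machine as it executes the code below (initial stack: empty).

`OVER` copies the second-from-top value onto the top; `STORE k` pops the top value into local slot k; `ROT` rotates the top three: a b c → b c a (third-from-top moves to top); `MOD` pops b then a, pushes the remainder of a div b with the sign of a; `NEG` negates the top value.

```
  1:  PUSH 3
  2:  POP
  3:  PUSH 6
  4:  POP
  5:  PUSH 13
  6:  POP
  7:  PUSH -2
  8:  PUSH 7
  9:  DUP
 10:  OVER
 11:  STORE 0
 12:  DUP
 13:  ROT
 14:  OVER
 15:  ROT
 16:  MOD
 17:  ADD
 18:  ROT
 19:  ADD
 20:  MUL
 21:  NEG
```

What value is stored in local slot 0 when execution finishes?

7

PUSH 3  : 3
POP     : (empty)
PUSH 6  : 6
POP     : (empty)
PUSH 13 : 13
POP     : (empty)
PUSH -2 : -2
PUSH 7  : -2 7
DUP     : -2 7 7
OVER    : -2 7 7 7
STORE 0 : -2 7 7
DUP     : -2 7 7 7
ROT     : -2 7 7 7
OVER    : -2 7 7 7 7
ROT     : -2 7 7 7 7
MOD     : -2 7 7 0
ADD     : -2 7 7
ROT     : 7 7 -2
ADD     : 7 5
MUL     : 35
NEG     : -35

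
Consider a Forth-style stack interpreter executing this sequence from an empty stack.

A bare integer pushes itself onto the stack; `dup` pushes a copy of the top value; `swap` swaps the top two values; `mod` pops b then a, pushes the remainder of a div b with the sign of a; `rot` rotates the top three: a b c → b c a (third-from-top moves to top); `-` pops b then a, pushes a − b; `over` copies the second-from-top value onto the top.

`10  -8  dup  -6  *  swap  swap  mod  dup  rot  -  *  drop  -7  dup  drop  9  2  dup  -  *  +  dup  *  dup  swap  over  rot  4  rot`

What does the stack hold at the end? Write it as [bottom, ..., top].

10   : [10]
-8   : [10, -8]
dup  : [10, -8, -8]
-6   : [10, -8, -8, -6]
*    : [10, -8, 48]
swap : [10, 48, -8]
swap : [10, -8, 48]
mod  : [10, -8]
dup  : [10, -8, -8]
rot  : [-8, -8, 10]
-    : [-8, -18]
*    : [144]
drop : []
-7   : [-7]
dup  : [-7, -7]
drop : [-7]
9    : [-7, 9]
2    : [-7, 9, 2]
dup  : [-7, 9, 2, 2]
-    : [-7, 9, 0]
*    : [-7, 0]
+    : [-7]
dup  : [-7, -7]
*    : [49]
dup  : [49, 49]
swap : [49, 49]
over : [49, 49, 49]
rot  : [49, 49, 49]
4    : [49, 49, 49, 4]
rot  : [49, 49, 4, 49]

[49, 49, 4, 49]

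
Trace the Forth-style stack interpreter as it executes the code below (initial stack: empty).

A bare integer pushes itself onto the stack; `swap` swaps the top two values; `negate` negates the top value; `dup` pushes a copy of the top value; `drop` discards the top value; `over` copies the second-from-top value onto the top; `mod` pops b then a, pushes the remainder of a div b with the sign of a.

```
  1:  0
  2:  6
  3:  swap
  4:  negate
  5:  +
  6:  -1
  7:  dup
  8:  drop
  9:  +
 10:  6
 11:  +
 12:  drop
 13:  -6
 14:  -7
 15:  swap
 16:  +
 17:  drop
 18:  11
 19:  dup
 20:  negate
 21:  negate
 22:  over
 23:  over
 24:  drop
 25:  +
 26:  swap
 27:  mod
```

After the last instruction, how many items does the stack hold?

1

0      -> 0
6      -> 0 6
swap   -> 6 0
negate -> 6 0
+      -> 6
-1     -> 6 -1
dup    -> 6 -1 -1
drop   -> 6 -1
+      -> 5
6      -> 5 6
+      -> 11
drop   -> (empty)
-6     -> -6
-7     -> -6 -7
swap   -> -7 -6
+      -> -13
drop   -> (empty)
11     -> 11
dup    -> 11 11
negate -> 11 -11
negate -> 11 11
over   -> 11 11 11
over   -> 11 11 11 11
drop   -> 11 11 11
+      -> 11 22
swap   -> 22 11
mod    -> 0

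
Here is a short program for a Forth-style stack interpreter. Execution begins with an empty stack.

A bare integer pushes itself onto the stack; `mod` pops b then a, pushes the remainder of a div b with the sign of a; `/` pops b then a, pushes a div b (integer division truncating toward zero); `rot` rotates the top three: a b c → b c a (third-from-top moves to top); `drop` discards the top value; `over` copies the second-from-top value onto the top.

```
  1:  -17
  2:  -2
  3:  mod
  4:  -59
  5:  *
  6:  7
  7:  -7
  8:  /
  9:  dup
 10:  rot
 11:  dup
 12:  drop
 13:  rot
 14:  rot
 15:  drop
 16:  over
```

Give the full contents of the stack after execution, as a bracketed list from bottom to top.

-17  → [-17]
-2   → [-17, -2]
mod  → [-1]
-59  → [-1, -59]
*    → [59]
7    → [59, 7]
-7   → [59, 7, -7]
/    → [59, -1]
dup  → [59, -1, -1]
rot  → [-1, -1, 59]
dup  → [-1, -1, 59, 59]
drop → [-1, -1, 59]
rot  → [-1, 59, -1]
rot  → [59, -1, -1]
drop → [59, -1]
over → [59, -1, 59]

[59, -1, 59]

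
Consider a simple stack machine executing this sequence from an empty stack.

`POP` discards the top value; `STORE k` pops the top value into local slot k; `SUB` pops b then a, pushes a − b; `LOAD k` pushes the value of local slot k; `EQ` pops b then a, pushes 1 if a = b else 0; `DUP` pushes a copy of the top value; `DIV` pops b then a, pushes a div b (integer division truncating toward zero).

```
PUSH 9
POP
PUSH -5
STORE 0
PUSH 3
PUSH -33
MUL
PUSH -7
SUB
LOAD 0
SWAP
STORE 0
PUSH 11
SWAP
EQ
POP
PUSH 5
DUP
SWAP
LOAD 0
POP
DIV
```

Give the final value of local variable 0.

PUSH 9   : [9]
POP      : []
PUSH -5  : [-5]
STORE 0  : []
PUSH 3   : [3]
PUSH -33 : [3, -33]
MUL      : [-99]
PUSH -7  : [-99, -7]
SUB      : [-92]
LOAD 0   : [-92, -5]
SWAP     : [-5, -92]
STORE 0  : [-5]
PUSH 11  : [-5, 11]
SWAP     : [11, -5]
EQ       : [0]
POP      : []
PUSH 5   : [5]
DUP      : [5, 5]
SWAP     : [5, 5]
LOAD 0   : [5, 5, -92]
POP      : [5, 5]
DIV      : [1]

-92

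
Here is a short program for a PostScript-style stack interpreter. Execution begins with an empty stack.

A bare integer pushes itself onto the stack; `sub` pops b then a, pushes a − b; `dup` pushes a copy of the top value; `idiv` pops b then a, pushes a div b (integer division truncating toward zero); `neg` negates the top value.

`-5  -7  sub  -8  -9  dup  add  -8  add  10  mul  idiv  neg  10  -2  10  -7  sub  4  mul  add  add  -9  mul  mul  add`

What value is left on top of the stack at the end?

-5    -5
-7    -5 -7
sub   2
-8    2 -8
-9    2 -8 -9
dup   2 -8 -9 -9
add   2 -8 -18
-8    2 -8 -18 -8
add   2 -8 -26
10    2 -8 -26 10
mul   2 -8 -260
idiv  2 0
neg   2 0
10    2 0 10
-2    2 0 10 -2
10    2 0 10 -2 10
-7    2 0 10 -2 10 -7
sub   2 0 10 -2 17
4     2 0 10 -2 17 4
mul   2 0 10 -2 68
add   2 0 10 66
add   2 0 76
-9    2 0 76 -9
mul   2 0 -684
mul   2 0
add   2

2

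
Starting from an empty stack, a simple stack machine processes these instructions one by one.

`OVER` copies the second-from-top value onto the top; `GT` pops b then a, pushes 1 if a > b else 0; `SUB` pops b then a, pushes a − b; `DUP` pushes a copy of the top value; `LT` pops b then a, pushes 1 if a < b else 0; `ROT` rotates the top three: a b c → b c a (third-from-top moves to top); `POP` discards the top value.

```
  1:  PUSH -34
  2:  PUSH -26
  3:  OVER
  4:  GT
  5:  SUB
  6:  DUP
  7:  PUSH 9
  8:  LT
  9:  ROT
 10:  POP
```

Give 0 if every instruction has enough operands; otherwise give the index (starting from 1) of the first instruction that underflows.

PUSH -34 → [-34]
PUSH -26 → [-34, -26]
OVER     → [-34, -26, -34]
GT       → [-34, 1]
SUB      → [-35]
DUP      → [-35, -35]
PUSH 9   → [-35, -35, 9]
LT       → [-35, 1]
ROT  — needs 3 operands, stack has 2 → underflow

9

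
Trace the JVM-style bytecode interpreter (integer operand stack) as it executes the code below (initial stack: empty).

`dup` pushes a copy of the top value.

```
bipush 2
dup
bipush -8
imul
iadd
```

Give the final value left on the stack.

bipush 2  -> 2
dup       -> 2 2
bipush -8 -> 2 2 -8
imul      -> 2 -16
iadd      -> -14

-14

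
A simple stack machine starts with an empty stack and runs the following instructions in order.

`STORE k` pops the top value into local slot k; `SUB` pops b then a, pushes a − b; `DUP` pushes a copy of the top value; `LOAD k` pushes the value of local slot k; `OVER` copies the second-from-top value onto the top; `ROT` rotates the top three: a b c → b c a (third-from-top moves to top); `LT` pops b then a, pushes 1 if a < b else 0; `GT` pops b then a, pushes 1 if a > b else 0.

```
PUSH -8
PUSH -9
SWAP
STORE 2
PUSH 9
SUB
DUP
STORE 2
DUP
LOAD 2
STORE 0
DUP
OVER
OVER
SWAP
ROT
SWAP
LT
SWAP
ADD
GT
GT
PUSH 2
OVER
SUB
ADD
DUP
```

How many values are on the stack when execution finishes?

PUSH -8  -8
PUSH -9  -8 -9
SWAP     -9 -8
STORE 2  -9
PUSH 9   -9 9
SUB      -18
DUP      -18 -18
STORE 2  -18
DUP      -18 -18
LOAD 2   -18 -18 -18
STORE 0  -18 -18
DUP      -18 -18 -18
OVER     -18 -18 -18 -18
OVER     -18 -18 -18 -18 -18
SWAP     -18 -18 -18 -18 -18
ROT      -18 -18 -18 -18 -18
SWAP     -18 -18 -18 -18 -18
LT       -18 -18 -18 0
SWAP     -18 -18 0 -18
ADD      -18 -18 -18
GT       -18 0
GT       0
PUSH 2   0 2
OVER     0 2 0
SUB      0 2
ADD      2
DUP      2 2

2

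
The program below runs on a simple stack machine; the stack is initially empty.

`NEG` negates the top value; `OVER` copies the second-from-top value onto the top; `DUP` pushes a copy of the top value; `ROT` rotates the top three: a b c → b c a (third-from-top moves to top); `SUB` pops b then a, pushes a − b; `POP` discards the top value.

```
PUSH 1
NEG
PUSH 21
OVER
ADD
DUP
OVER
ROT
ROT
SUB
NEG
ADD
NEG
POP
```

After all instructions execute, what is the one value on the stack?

PUSH 1  -> 1
NEG     -> -1
PUSH 21 -> -1 21
OVER    -> -1 21 -1
ADD     -> -1 20
DUP     -> -1 20 20
OVER    -> -1 20 20 20
ROT     -> -1 20 20 20
ROT     -> -1 20 20 20
SUB     -> -1 20 0
NEG     -> -1 20 0
ADD     -> -1 20
NEG     -> -1 -20
POP     -> -1

-1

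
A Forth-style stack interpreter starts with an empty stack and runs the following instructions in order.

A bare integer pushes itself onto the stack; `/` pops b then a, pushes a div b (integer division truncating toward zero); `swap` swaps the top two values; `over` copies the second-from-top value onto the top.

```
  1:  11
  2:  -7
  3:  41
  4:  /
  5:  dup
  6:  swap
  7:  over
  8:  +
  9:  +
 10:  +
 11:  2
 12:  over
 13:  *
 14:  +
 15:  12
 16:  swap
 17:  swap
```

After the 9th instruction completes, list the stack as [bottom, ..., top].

[11, 0]

11   → [11]
-7   → [11, -7]
41   → [11, -7, 41]
/    → [11, 0]
dup  → [11, 0, 0]
swap → [11, 0, 0]
over → [11, 0, 0, 0]
+    → [11, 0, 0]
+    → [11, 0]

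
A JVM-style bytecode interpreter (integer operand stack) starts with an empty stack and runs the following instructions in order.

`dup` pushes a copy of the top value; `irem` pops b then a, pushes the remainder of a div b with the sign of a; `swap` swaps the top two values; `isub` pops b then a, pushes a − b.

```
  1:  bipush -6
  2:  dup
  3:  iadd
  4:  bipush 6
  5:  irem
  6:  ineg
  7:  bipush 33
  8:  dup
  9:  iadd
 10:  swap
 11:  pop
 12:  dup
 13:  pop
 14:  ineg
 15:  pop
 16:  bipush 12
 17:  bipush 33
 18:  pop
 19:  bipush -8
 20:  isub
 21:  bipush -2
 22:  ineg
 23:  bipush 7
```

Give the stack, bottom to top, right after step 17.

[12, 33]

bipush -6 : -6
dup       : -6 -6
iadd      : -12
bipush 6  : -12 6
irem      : 0
ineg      : 0
bipush 33 : 0 33
dup       : 0 33 33
iadd      : 0 66
swap      : 66 0
pop       : 66
dup       : 66 66
pop       : 66
ineg      : -66
pop       : (empty)
bipush 12 : 12
bipush 33 : 12 33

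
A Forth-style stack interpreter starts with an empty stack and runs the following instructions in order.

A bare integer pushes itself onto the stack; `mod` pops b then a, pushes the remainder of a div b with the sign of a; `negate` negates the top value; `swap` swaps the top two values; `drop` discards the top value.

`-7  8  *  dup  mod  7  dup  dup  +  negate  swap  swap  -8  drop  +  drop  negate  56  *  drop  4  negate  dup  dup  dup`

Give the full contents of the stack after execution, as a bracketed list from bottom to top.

[-4, -4, -4, -4]

-7      [-7]
8       [-7, 8]
*       [-56]
dup     [-56, -56]
mod     [0]
7       [0, 7]
dup     [0, 7, 7]
dup     [0, 7, 7, 7]
+       [0, 7, 14]
negate  [0, 7, -14]
swap    [0, -14, 7]
swap    [0, 7, -14]
-8      [0, 7, -14, -8]
drop    [0, 7, -14]
+       [0, -7]
drop    [0]
negate  [0]
56      [0, 56]
*       [0]
drop    []
4       [4]
negate  [-4]
dup     [-4, -4]
dup     [-4, -4, -4]
dup     [-4, -4, -4, -4]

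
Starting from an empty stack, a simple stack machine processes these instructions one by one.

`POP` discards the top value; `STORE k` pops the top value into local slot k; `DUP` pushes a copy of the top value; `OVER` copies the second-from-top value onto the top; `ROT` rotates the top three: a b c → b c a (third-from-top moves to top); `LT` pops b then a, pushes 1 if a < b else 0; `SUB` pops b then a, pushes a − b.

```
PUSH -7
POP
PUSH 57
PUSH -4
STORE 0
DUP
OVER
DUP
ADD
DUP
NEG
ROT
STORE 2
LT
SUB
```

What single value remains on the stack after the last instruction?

57

PUSH -7 : [-7]
POP     : []
PUSH 57 : [57]
PUSH -4 : [57, -4]
STORE 0 : [57]
DUP     : [57, 57]
OVER    : [57, 57, 57]
DUP     : [57, 57, 57, 57]
ADD     : [57, 57, 114]
DUP     : [57, 57, 114, 114]
NEG     : [57, 57, 114, -114]
ROT     : [57, 114, -114, 57]
STORE 2 : [57, 114, -114]
LT      : [57, 0]
SUB     : [57]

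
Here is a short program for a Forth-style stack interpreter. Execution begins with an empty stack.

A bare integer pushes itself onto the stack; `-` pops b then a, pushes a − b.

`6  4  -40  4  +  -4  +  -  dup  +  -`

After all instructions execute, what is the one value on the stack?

-82

6   → [6]
4   → [6, 4]
-40 → [6, 4, -40]
4   → [6, 4, -40, 4]
+   → [6, 4, -36]
-4  → [6, 4, -36, -4]
+   → [6, 4, -40]
-   → [6, 44]
dup → [6, 44, 44]
+   → [6, 88]
-   → [-82]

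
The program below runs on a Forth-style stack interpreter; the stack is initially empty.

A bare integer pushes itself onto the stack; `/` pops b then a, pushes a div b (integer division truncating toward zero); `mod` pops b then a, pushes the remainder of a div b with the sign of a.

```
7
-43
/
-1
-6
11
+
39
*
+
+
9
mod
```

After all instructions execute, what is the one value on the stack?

7   : [7]
-43 : [7, -43]
/   : [0]
-1  : [0, -1]
-6  : [0, -1, -6]
11  : [0, -1, -6, 11]
+   : [0, -1, 5]
39  : [0, -1, 5, 39]
*   : [0, -1, 195]
+   : [0, 194]
+   : [194]
9   : [194, 9]
mod : [5]

5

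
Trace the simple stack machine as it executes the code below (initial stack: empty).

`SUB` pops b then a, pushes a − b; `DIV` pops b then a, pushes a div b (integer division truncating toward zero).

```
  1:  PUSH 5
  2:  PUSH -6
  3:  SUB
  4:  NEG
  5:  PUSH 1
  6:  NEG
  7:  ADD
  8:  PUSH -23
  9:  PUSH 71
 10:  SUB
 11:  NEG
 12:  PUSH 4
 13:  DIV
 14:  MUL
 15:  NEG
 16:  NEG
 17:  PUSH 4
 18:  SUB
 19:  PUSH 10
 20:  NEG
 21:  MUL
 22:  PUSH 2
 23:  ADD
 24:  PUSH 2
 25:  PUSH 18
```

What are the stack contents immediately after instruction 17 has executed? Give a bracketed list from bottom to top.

[-276, 4]

PUSH 5   : 5
PUSH -6  : 5 -6
SUB      : 11
NEG      : -11
PUSH 1   : -11 1
NEG      : -11 -1
ADD      : -12
PUSH -23 : -12 -23
PUSH 71  : -12 -23 71
SUB      : -12 -94
NEG      : -12 94
PUSH 4   : -12 94 4
DIV      : -12 23
MUL      : -276
NEG      : 276
NEG      : -276
PUSH 4   : -276 4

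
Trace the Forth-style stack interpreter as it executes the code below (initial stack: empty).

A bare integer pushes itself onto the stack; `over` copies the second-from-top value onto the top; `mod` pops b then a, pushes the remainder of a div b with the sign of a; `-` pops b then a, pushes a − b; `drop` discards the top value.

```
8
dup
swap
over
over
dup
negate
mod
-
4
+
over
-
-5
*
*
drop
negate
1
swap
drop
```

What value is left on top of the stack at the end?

8      : 8
dup    : 8 8
swap   : 8 8
over   : 8 8 8
over   : 8 8 8 8
dup    : 8 8 8 8 8
negate : 8 8 8 8 -8
mod    : 8 8 8 0
-      : 8 8 8
4      : 8 8 8 4
+      : 8 8 12
over   : 8 8 12 8
-      : 8 8 4
-5     : 8 8 4 -5
*      : 8 8 -20
*      : 8 -160
drop   : 8
negate : -8
1      : -8 1
swap   : 1 -8
drop   : 1

1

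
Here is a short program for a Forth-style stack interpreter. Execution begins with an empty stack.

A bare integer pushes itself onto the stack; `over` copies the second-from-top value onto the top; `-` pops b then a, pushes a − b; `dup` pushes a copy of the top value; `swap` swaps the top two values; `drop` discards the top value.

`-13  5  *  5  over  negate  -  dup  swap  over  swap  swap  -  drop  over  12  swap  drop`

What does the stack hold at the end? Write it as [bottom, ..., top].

-13    -> -13
5      -> -13 5
*      -> -65
5      -> -65 5
over   -> -65 5 -65
negate -> -65 5 65
-      -> -65 -60
dup    -> -65 -60 -60
swap   -> -65 -60 -60
over   -> -65 -60 -60 -60
swap   -> -65 -60 -60 -60
swap   -> -65 -60 -60 -60
-      -> -65 -60 0
drop   -> -65 -60
over   -> -65 -60 -65
12     -> -65 -60 -65 12
swap   -> -65 -60 12 -65
drop   -> -65 -60 12

[-65, -60, 12]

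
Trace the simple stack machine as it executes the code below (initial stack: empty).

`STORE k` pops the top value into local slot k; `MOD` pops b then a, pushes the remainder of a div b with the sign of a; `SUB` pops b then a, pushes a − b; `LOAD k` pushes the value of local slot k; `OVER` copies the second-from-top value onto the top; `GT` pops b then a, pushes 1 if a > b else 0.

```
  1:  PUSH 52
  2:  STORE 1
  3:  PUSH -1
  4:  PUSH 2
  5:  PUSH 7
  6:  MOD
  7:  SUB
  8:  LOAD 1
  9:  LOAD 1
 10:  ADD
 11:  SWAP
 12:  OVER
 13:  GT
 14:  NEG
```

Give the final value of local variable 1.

PUSH 52 -> 52
STORE 1 -> (empty)
PUSH -1 -> -1
PUSH 2  -> -1 2
PUSH 7  -> -1 2 7
MOD     -> -1 2
SUB     -> -3
LOAD 1  -> -3 52
LOAD 1  -> -3 52 52
ADD     -> -3 104
SWAP    -> 104 -3
OVER    -> 104 -3 104
GT      -> 104 0
NEG     -> 104 0

52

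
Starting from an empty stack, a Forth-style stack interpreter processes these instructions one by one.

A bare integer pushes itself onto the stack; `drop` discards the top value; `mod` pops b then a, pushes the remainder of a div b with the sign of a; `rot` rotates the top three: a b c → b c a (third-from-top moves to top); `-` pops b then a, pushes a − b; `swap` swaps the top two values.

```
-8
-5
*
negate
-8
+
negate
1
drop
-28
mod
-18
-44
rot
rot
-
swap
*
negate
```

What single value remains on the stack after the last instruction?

-8     → [-8]
-5     → [-8, -5]
*      → [40]
negate → [-40]
-8     → [-40, -8]
+      → [-48]
negate → [48]
1      → [48, 1]
drop   → [48]
-28    → [48, -28]
mod    → [20]
-18    → [20, -18]
-44    → [20, -18, -44]
rot    → [-18, -44, 20]
rot    → [-44, 20, -18]
-      → [-44, 38]
swap   → [38, -44]
*      → [-1672]
negate → [1672]

1672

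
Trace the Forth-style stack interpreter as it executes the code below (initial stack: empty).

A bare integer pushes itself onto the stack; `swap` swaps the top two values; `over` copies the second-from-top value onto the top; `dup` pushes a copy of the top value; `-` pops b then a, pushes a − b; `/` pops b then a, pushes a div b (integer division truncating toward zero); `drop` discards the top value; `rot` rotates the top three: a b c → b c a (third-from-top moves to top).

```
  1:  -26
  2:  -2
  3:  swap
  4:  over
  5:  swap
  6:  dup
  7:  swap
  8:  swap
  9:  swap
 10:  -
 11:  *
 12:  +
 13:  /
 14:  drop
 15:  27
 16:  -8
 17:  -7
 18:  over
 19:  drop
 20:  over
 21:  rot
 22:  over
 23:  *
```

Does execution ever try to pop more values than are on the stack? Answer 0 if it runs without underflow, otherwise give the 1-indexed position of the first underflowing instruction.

-26   [-26]
-2    [-26, -2]
swap  [-2, -26]
over  [-2, -26, -2]
swap  [-2, -2, -26]
dup   [-2, -2, -26, -26]
swap  [-2, -2, -26, -26]
swap  [-2, -2, -26, -26]
swap  [-2, -2, -26, -26]
-     [-2, -2, 0]
*     [-2, 0]
+     [-2]
/  — needs 2 operands, stack has 1 → underflow

13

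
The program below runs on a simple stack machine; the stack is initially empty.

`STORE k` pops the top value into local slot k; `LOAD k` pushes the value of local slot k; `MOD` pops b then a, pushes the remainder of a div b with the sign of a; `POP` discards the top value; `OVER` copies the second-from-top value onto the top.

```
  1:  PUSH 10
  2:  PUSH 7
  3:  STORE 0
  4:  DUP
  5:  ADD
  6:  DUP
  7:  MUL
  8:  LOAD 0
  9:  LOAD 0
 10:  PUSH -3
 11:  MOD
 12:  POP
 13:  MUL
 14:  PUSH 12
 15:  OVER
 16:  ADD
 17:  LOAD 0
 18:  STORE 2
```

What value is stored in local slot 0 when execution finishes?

7

PUSH 10 → [10]
PUSH 7  → [10, 7]
STORE 0 → [10]
DUP     → [10, 10]
ADD     → [20]
DUP     → [20, 20]
MUL     → [400]
LOAD 0  → [400, 7]
LOAD 0  → [400, 7, 7]
PUSH -3 → [400, 7, 7, -3]
MOD     → [400, 7, 1]
POP     → [400, 7]
MUL     → [2800]
PUSH 12 → [2800, 12]
OVER    → [2800, 12, 2800]
ADD     → [2800, 2812]
LOAD 0  → [2800, 2812, 7]
STORE 2 → [2800, 2812]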